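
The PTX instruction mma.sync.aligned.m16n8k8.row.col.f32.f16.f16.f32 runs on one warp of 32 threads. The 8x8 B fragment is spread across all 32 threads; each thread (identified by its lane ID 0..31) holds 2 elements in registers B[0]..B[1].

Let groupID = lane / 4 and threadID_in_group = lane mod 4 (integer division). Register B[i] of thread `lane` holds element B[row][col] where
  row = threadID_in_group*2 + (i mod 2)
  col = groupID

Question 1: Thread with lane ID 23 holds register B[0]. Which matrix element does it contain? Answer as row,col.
lane 23->23/4=5, 23 mod 4=3
i=0  r:2·3+0->6  c:5

6,5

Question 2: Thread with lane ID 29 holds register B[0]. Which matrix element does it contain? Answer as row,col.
L=29⇒gr=29>>2=7, th=29&3=1
[0]⇒row 1·2+0=2  col gr=7

2,7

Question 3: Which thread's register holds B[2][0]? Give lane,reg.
c=0→G=0  r=2→T=1,p=0
L=0*4+1=1  i=0=0

1,0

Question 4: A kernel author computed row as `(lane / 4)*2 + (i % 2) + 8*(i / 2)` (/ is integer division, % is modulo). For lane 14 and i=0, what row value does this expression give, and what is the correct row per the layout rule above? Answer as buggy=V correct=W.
buggy=6 correct=4

`(lane / 4)*2 + (i % 2) + 8*(i / 2)`[14,0]=>6
lane 14=>14/4=3, 14 mod 4=2
i=0  r:2·2+0=>4  c:3
row: 6 vs 4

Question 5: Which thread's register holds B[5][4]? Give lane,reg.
18,1

c:4=>grp=4  r:5=>tig=2,lo=1
L=4*4+2=18  i=1=1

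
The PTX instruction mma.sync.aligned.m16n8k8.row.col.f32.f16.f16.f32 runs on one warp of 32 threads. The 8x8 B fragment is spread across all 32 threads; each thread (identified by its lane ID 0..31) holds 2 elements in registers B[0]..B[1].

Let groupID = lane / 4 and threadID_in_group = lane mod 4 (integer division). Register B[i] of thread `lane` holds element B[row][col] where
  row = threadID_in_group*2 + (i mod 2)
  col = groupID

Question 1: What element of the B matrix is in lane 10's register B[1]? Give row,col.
lane 10: g=2 (10/4), t=2 (10%4)
i=1: r=2*2+1=5, c=g=2

5,2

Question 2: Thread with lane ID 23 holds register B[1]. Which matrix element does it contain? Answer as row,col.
23: grp=5,tig=3
[1] (3*2+1,5) = (7,5)

7,5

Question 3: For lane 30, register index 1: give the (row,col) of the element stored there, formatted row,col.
30: gr=7,th=2
[1] (2*2+1,7) = (5,7)

5,7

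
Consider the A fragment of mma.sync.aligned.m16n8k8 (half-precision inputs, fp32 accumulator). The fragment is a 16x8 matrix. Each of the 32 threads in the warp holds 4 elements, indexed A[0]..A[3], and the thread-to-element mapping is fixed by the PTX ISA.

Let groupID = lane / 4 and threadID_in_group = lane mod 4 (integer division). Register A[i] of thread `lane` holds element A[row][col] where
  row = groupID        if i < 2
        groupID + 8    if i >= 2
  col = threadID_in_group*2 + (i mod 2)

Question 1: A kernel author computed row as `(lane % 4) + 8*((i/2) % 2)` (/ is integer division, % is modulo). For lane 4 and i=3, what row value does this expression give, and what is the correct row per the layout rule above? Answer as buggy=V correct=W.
buggy=8 correct=9

`(lane % 4) + 8*((i/2) % 2)`[4,3]=>8
L=4=>grp=4>>2=1, tig=4&3=0
[3]=>row 1+8=9  col 0·2+1=1
row: 8 vs 9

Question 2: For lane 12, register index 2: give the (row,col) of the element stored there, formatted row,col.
lane 12: gr=3 (12/4), th=0 (12%4)
i=2: r=3+8=11, c=0*2+0=0

11,0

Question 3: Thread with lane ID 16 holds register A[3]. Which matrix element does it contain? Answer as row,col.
16: grp=4,tig=0
[3] (4+8,0*2+1) = (12,1)

12,1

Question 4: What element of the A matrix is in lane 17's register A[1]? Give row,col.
4,3

lane 17->17/4=4, 17 mod 4=1
i=1  r:4+0->4  c:2·1+1->3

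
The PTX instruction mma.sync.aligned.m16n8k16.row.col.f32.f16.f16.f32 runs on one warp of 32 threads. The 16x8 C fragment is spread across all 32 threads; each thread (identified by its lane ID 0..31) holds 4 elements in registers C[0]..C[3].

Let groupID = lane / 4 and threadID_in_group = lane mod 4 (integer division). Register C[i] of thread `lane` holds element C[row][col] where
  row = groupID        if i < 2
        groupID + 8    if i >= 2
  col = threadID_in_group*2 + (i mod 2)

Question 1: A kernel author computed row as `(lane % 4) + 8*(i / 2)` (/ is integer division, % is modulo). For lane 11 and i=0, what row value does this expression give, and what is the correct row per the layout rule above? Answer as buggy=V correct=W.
buggy=3 correct=2

`(lane % 4) + 8*(i / 2)`[11,0]→3
L=11→G=11>>2=2, T=11&3=3
[0]→row 2+0=2  col 3·2+0=6
row: 3 vs 2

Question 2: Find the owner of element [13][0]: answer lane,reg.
r=13→G=5,rhi=1  c=0→T=0,p=0
L=5*4+0=20  i=1*2+0=2

20,2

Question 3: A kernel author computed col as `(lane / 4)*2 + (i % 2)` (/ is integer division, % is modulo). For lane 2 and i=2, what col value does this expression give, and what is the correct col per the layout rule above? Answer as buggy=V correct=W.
buggy=0 correct=4

`(lane / 4)*2 + (i % 2)`[2,2]→0
2: G=0,T=2
[2] (0+8,2*2+0) = (8,4)
col: 0 vs 4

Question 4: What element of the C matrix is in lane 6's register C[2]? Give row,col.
6: gid=1,tid=2
[2] (1+8,2*2+0) = (9,4)

9,4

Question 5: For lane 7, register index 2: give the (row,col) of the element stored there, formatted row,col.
9,6

7: grp=1,tig=3
[2] (1+8,3*2+0) = (9,6)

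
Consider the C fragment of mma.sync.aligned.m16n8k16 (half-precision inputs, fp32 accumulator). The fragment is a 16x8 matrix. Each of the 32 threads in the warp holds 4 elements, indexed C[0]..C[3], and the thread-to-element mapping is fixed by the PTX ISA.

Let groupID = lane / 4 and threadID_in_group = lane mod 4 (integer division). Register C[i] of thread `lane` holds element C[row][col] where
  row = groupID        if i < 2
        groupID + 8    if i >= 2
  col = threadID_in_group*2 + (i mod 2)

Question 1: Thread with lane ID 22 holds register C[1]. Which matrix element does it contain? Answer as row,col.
5,5

lane 22=>22/4=5, 22 mod 4=2
i=1  r:5+0=>5  c:2·2+1=>5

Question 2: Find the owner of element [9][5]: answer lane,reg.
6,3

r: 9->gid=1,r8=1  c: 5->tid=2,i&1=1
L=1*4+2=6  i=1*2+1=3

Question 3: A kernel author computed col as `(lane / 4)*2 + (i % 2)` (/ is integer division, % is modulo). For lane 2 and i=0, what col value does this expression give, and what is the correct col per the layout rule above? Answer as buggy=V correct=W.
`(lane / 4)*2 + (i % 2)`[2,0]->0
L=2->gid=2>>2=0, tid=2&3=2
[0]->row 0+0=0  col 2·2+0=4
col: 0 vs 4

buggy=0 correct=4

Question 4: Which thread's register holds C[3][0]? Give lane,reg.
r: 3->gid=3,r8=0  c: 0->tid=0,i&1=0
L=3*4+0=12  i=0*2+0=0

12,0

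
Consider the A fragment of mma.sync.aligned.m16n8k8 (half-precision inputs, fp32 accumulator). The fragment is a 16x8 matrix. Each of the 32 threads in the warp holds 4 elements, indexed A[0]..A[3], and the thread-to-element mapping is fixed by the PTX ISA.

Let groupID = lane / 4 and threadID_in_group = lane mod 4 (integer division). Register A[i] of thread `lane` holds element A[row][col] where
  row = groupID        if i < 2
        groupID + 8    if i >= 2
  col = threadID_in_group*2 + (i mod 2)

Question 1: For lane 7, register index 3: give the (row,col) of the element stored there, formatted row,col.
9,7

L=7=>grp=7>>2=1, tig=7&3=3
[3]=>row 1+8=9  col 3·2+1=7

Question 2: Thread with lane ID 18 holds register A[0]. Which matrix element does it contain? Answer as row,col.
lane 18=>18/4=4, 18 mod 4=2
i=0  r:4+0=>4  c:2·2+0=>4

4,4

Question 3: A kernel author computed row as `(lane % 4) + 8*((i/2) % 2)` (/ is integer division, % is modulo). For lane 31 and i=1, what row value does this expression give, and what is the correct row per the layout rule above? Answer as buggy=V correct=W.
buggy=3 correct=7

`(lane % 4) + 8*((i/2) % 2)`[31,1]=>3
lane 31: grp=7 (31/4), tig=3 (31%4)
i=1: r=7+0=7, c=3*2+1=7
row: 3 vs 7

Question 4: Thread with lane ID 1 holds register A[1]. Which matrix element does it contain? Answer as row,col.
1: grp=0,tig=1
[1] (0+0,1*2+1) = (0,3)

0,3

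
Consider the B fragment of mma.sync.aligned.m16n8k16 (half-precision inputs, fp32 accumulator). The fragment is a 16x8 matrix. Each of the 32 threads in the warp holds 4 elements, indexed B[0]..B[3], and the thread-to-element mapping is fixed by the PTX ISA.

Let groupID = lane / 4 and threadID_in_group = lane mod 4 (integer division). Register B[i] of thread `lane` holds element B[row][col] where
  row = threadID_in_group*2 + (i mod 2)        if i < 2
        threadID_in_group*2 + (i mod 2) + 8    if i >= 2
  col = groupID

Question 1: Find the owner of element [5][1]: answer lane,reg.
c=1->g=1  r=5->rb=0,t=2,b0=1
L=1*4+2=6  i=0*2+1=1

6,1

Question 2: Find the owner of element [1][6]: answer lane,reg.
24,1

c:6=>grp=6  r:1=>rB=0,tig=0,lo=1
L=6*4+0=24  i=0*2+1=1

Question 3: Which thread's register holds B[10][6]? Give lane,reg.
c:6=>grp=6  r:10=>rB=1,tig=1,lo=0
L=6*4+1=25  i=1*2+0=2

25,2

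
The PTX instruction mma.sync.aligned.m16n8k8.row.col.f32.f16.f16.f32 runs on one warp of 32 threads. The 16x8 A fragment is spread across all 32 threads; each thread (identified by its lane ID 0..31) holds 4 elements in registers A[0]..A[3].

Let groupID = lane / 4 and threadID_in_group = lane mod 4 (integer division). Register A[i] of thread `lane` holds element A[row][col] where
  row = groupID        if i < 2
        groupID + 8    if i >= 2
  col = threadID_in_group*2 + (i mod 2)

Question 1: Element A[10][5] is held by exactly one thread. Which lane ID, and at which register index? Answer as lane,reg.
10,3

r:10=>grp=2,rB=1  c:5=>tig=2,lo=1
L=2*4+2=10  i=1*2+1=3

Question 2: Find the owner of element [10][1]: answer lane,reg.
8,3

r: 10->gid=2,r8=1  c: 1->tid=0,i&1=1
L=2*4+0=8  i=1*2+1=3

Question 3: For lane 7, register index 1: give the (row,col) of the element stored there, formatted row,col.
lane 7: gid=1 (7/4), tid=3 (7%4)
i=1: r=1+0=1, c=3*2+1=7

1,7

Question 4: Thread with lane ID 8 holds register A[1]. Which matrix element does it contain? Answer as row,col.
2,1

lane 8->8/4=2, 8 mod 4=0
i=1  r:2+0->2  c:2·0+1->1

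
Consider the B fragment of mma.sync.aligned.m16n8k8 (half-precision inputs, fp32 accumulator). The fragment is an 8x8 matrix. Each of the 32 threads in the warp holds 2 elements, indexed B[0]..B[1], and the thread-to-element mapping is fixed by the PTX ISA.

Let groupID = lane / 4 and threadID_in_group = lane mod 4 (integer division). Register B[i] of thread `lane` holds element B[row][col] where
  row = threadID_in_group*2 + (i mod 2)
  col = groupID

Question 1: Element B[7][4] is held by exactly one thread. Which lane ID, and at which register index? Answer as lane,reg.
c:4=>grp=4  r:7=>tig=3,lo=1
L=4*4+3=19  i=1=1

19,1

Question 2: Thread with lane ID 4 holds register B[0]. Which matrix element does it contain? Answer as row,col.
0,1

lane 4->4/4=1, 4 mod 4=0
i=0  r:2·0+0->0  c:1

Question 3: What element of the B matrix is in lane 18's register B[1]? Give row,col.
lane 18->18/4=4, 18 mod 4=2
i=1  r:2·2+1->5  c:4

5,4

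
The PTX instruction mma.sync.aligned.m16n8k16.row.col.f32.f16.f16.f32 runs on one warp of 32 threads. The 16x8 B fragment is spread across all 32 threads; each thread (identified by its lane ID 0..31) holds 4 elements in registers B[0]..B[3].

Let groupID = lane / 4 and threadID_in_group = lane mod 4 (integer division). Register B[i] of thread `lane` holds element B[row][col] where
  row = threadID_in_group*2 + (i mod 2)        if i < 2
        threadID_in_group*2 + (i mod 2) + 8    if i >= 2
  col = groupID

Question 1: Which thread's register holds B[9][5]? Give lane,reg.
20,3

c:5=>grp=5  r:9=>rB=1,tig=0,lo=1
L=5*4+0=20  i=1*2+1=3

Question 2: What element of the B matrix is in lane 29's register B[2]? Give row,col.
10,7

29: gid=7,tid=1
[2] (1*2+0+8,7) = (10,7)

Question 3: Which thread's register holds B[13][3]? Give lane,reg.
c=3⇒gr=3  r=13⇒Rb=1,th=2,odd=1
L=3*4+2=14  i=1*2+1=3

14,3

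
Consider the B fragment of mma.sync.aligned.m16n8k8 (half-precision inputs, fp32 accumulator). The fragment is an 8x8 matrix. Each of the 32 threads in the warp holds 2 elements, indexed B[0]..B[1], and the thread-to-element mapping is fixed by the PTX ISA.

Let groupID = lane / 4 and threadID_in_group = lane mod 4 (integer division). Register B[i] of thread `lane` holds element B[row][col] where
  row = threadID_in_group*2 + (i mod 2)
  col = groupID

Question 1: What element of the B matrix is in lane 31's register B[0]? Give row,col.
6,7

lane 31→31/4=7, 31 mod 4=3
i=0  r:2·3+0→6  c:7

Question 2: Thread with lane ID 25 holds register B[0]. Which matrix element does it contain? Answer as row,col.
L=25=>grp=25>>2=6, tig=25&3=1
[0]=>row 1·2+0=2  col grp=6

2,6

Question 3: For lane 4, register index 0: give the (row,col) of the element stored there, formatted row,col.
4: g=1,t=0
[0] (0*2+0,1) = (0,1)

0,1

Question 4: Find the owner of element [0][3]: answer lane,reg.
c: 3->gid=3  r: 0->tid=0,i&1=0
L=3*4+0=12  i=0=0

12,0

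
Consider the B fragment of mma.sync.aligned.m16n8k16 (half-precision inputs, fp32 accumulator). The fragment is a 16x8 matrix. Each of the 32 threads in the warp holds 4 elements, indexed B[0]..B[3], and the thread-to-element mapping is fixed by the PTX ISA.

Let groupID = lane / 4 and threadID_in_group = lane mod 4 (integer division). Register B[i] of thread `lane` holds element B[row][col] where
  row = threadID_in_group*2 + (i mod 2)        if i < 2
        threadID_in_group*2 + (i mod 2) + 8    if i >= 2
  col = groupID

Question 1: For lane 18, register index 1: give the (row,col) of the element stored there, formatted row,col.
5,4

lane 18: grp=4 (18/4), tig=2 (18%4)
i=1: r=2*2+1+0=5, c=grp=4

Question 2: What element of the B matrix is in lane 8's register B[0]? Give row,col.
lane 8→8/4=2, 8 mod 4=0
i=0  r:2·0+0+0→0  c:2

0,2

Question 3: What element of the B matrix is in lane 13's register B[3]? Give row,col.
11,3

13: gid=3,tid=1
[3] (1*2+1+8,3) = (11,3)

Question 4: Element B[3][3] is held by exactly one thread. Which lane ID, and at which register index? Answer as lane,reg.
c=3->g=3  r=3->rb=0,t=1,b0=1
L=3*4+1=13  i=0*2+1=1

13,1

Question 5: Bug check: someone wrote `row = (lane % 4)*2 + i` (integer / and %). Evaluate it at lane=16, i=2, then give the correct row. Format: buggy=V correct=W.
`(lane % 4)*2 + i`[16,2]⇒2
L=16⇒gr=16>>2=4, th=16&3=0
[2]⇒row 0·2+0+8=8  col gr=4
row: 2 vs 8

buggy=2 correct=8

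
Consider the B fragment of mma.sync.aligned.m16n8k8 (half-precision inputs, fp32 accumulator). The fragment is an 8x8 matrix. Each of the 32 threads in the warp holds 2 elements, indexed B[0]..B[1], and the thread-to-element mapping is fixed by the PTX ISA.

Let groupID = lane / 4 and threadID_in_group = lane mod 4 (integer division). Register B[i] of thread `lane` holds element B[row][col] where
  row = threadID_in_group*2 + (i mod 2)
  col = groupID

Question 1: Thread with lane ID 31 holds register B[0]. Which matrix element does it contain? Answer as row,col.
6,7

L=31->g=31>>2=7, t=31&3=3
[0]->row 3·2+0=6  col g=7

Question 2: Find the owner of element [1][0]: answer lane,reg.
0,1

c:0=>grp=0  r:1=>tig=0,lo=1
L=0*4+0=0  i=1=1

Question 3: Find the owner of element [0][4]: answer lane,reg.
c:4=>grp=4  r:0=>tig=0,lo=0
L=4*4+0=16  i=0=0

16,0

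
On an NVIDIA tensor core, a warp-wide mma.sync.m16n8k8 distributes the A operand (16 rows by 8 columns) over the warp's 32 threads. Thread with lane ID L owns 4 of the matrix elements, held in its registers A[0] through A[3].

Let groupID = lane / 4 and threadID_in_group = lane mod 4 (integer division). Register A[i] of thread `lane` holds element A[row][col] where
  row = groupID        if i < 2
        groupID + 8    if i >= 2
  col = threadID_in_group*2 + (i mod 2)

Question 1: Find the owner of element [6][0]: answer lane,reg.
24,0

r=6->g=6,rb=0  c=0->t=0,b0=0
L=6*4+0=24  i=0*2+0=0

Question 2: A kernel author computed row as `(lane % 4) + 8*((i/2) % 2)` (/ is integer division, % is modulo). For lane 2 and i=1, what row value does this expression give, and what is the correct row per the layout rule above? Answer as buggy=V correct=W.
buggy=2 correct=0

`(lane % 4) + 8*((i/2) % 2)`[2,1]⇒2
L=2⇒gr=2>>2=0, th=2&3=2
[1]⇒row 0+0=0  col 2·2+1=5
row: 2 vs 0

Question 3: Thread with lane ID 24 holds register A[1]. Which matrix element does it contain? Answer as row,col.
6,1

lane 24: grp=6 (24/4), tig=0 (24%4)
i=1: r=6+0=6, c=0*2+1=1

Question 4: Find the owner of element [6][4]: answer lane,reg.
r=6->g=6,rb=0  c=4->t=2,b0=0
L=6*4+2=26  i=0*2+0=0

26,0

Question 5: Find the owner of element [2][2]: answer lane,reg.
r=2→G=2,rhi=0  c=2→T=1,p=0
L=2*4+1=9  i=0*2+0=0

9,0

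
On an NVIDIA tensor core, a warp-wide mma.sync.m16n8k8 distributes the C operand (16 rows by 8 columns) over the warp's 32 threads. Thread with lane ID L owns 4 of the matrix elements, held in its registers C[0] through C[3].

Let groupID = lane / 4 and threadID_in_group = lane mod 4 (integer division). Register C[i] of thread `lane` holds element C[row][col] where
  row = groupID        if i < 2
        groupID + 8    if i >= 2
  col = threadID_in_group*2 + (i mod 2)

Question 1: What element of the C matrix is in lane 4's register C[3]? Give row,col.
lane 4⇒4/4=1, 4 mod 4=0
i=3  r:1+8⇒9  c:2·0+1⇒1

9,1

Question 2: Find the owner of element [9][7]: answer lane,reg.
7,3

r: 9->gid=1,r8=1  c: 7->tid=3,i&1=1
L=1*4+3=7  i=1*2+1=3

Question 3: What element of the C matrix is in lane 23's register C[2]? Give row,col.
13,6

lane 23⇒23/4=5, 23 mod 4=3
i=2  r:5+8⇒13  c:2·3+0⇒6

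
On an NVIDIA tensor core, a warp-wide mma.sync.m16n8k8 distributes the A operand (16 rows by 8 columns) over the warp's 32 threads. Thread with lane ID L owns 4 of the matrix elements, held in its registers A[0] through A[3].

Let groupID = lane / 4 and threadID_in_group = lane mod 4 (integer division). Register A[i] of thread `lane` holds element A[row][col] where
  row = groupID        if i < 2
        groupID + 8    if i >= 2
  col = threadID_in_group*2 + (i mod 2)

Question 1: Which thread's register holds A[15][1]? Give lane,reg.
28,3

r=15⇒gr=7,Rb=1  c=1⇒th=0,odd=1
L=7*4+0=28  i=1*2+1=3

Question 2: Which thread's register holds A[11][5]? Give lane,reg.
14,3

r=11->g=3,rb=1  c=5->t=2,b0=1
L=3*4+2=14  i=1*2+1=3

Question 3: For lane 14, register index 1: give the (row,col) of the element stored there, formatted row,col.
3,5

lane 14: gr=3 (14/4), th=2 (14%4)
i=1: r=3+0=3, c=2*2+1=5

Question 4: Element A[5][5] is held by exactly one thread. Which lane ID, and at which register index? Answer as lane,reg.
22,1

r=5⇒gr=5,Rb=0  c=5⇒th=2,odd=1
L=5*4+2=22  i=0*2+1=1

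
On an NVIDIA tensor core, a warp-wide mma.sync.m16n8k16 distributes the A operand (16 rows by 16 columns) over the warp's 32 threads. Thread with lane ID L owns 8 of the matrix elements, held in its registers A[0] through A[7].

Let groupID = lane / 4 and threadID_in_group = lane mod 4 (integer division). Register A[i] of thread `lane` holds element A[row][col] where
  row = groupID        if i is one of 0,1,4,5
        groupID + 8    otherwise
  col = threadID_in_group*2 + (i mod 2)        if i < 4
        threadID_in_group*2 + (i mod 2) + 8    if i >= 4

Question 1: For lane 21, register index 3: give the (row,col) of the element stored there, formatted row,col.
13,3

lane 21: g=5 (21/4), t=1 (21%4)
i=3: r=5+8=13, c=1*2+1+0=3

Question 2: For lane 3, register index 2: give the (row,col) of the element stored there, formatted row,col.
lane 3→3/4=0, 3 mod 4=3
i=2  r:0+8→8  c:2·3+0+0→6

8,6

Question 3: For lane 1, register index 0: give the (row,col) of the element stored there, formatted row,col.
lane 1: gr=0 (1/4), th=1 (1%4)
i=0: r=0+0=0, c=1*2+0+0=2

0,2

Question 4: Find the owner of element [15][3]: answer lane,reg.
r=15⇒gr=7,Rb=1  c=3⇒Cb=0,th=1,odd=1
L=7*4+1=29  i=0*4+1*2+1=3

29,3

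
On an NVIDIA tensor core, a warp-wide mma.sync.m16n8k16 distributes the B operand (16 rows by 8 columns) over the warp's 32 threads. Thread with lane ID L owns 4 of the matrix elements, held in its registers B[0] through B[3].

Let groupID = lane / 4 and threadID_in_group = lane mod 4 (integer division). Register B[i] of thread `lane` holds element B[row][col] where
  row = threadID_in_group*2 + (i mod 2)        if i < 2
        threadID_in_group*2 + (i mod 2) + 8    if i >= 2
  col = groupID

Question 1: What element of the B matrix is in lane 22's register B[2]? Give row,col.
12,5

L=22=>grp=22>>2=5, tig=22&3=2
[2]=>row 2·2+0+8=12  col grp=5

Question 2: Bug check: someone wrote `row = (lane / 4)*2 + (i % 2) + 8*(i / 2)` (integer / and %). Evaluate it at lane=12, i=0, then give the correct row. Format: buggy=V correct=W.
`(lane / 4)*2 + (i % 2) + 8*(i / 2)`[12,0]->6
L=12->g=12>>2=3, t=12&3=0
[0]->row 0·2+0+0=0  col g=3
row: 6 vs 0

buggy=6 correct=0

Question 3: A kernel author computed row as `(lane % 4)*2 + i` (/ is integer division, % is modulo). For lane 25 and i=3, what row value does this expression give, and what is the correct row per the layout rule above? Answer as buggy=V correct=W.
`(lane % 4)*2 + i`[25,3]=>5
25: grp=6,tig=1
[3] (1*2+1+8,6) = (11,6)
row: 5 vs 11

buggy=5 correct=11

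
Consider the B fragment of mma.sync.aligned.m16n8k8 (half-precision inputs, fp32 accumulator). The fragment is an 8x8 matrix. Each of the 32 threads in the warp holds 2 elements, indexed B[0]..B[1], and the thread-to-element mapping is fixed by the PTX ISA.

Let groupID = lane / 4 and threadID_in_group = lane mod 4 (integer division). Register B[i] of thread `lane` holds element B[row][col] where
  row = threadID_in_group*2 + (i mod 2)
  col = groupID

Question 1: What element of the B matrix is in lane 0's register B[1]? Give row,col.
1,0

lane 0->0/4=0, 0 mod 4=0
i=1  r:2·0+1->1  c:0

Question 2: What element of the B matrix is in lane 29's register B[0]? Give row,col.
2,7

L=29->gid=29>>2=7, tid=29&3=1
[0]->row 1·2+0=2  col gid=7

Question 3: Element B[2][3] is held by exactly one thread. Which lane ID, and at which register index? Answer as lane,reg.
c=3->g=3  r=2->t=1,b0=0
L=3*4+1=13  i=0=0

13,0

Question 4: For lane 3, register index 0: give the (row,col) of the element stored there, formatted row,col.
lane 3⇒3/4=0, 3 mod 4=3
i=0  r:2·3+0⇒6  c:0

6,0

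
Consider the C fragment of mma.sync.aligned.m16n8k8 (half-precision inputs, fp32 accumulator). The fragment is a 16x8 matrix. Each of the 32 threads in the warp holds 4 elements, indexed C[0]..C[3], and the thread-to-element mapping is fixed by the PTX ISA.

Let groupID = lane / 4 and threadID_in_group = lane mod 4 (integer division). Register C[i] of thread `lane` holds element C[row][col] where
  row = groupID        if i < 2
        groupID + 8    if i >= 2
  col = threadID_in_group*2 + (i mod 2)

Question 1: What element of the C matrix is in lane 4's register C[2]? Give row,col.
lane 4⇒4/4=1, 4 mod 4=0
i=2  r:1+8⇒9  c:2·0+0⇒0

9,0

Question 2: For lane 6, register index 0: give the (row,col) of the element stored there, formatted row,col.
lane 6: G=1 (6/4), T=2 (6%4)
i=0: r=1+0=1, c=2*2+0=4

1,4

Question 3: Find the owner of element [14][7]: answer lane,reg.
r:14=>grp=6,rB=1  c:7=>tig=3,lo=1
L=6*4+3=27  i=1*2+1=3

27,3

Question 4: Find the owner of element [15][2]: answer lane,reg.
29,2

r=15⇒gr=7,Rb=1  c=2⇒th=1,odd=0
L=7*4+1=29  i=1*2+0=2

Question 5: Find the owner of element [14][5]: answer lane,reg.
r:14=>grp=6,rB=1  c:5=>tig=2,lo=1
L=6*4+2=26  i=1*2+1=3

26,3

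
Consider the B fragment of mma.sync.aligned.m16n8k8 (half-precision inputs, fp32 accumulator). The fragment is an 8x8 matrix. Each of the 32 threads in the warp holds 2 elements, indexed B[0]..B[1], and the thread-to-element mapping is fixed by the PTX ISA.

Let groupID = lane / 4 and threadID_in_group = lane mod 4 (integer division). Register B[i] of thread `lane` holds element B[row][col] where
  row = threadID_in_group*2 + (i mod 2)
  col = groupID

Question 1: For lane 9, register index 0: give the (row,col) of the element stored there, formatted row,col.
L=9->gid=9>>2=2, tid=9&3=1
[0]->row 1·2+0=2  col gid=2

2,2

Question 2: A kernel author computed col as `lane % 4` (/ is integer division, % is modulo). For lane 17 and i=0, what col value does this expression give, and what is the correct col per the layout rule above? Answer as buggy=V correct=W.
`lane % 4`[17,0]=>1
lane 17: grp=4 (17/4), tig=1 (17%4)
i=0: r=1*2+0=2, c=grp=4
col: 1 vs 4

buggy=1 correct=4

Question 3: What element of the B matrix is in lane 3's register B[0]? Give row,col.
lane 3=>3/4=0, 3 mod 4=3
i=0  r:2·3+0=>6  c:0

6,0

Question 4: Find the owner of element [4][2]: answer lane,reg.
10,0

c:2=>grp=2  r:4=>tig=2,lo=0
L=2*4+2=10  i=0=0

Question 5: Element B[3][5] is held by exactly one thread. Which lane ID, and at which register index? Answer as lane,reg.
21,1

c:5=>grp=5  r:3=>tig=1,lo=1
L=5*4+1=21  i=1=1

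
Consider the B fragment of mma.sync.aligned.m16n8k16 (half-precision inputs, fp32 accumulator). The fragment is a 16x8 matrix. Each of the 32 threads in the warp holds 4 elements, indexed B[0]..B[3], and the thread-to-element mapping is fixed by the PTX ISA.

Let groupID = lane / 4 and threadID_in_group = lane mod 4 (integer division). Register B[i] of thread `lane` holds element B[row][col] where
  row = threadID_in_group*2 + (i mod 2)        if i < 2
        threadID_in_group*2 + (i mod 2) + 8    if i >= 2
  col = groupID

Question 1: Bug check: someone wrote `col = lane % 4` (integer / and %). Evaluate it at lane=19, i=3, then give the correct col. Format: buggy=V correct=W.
buggy=3 correct=4

`lane % 4`[19,3]->3
L=19->gid=19>>2=4, tid=19&3=3
[3]->row 3·2+1+8=15  col gid=4
col: 3 vs 4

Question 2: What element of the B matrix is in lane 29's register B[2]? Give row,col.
L=29→G=29>>2=7, T=29&3=1
[2]→row 1·2+0+8=10  col G=7

10,7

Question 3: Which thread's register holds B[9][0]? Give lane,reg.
0,3

c=0→G=0  r=9→rhi=1,T=0,p=1
L=0*4+0=0  i=1*2+1=3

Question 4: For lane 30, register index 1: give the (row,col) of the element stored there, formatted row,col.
lane 30: G=7 (30/4), T=2 (30%4)
i=1: r=2*2+1+0=5, c=G=7

5,7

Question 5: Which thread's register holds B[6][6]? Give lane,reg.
c: 6->gid=6  r: 6->r8=0,tid=3,i&1=0
L=6*4+3=27  i=0*2+0=0

27,0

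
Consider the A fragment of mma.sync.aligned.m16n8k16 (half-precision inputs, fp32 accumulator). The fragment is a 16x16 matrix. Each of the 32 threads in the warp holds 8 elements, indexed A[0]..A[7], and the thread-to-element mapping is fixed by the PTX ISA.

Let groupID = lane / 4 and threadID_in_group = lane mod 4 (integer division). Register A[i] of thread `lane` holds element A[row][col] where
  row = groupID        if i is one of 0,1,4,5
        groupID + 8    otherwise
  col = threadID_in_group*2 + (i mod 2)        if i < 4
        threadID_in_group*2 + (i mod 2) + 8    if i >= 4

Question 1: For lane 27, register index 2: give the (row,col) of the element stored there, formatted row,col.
14,6

L=27->g=27>>2=6, t=27&3=3
[2]->row 6+8=14  col 3·2+0+0=6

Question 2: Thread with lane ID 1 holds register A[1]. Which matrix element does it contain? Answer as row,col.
0,3

1: g=0,t=1
[1] (0+0,1*2+1+0) = (0,3)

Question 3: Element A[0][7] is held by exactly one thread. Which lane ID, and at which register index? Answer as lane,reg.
3,1

r=0⇒gr=0,Rb=0  c=7⇒Cb=0,th=3,odd=1
L=0*4+3=3  i=0*4+0*2+1=1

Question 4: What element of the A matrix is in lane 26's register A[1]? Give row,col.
6,5

lane 26: grp=6 (26/4), tig=2 (26%4)
i=1: r=6+0=6, c=2*2+1+0=5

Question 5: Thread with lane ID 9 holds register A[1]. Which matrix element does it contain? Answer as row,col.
lane 9: g=2 (9/4), t=1 (9%4)
i=1: r=2+0=2, c=1*2+1+0=3

2,3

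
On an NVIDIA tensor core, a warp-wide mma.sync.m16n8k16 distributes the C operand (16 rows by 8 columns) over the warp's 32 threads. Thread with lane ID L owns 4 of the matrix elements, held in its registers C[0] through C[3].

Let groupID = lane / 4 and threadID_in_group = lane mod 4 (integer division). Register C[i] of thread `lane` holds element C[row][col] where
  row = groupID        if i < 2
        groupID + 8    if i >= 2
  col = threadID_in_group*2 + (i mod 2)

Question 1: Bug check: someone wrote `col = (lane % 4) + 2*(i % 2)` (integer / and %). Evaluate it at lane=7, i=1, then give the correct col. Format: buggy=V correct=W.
`(lane % 4) + 2*(i % 2)`[7,1]->5
lane 7->7/4=1, 7 mod 4=3
i=1  r:1+0->1  c:2·3+1->7
col: 5 vs 7

buggy=5 correct=7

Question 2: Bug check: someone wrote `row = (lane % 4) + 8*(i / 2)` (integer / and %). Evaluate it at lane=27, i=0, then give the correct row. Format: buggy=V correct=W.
buggy=3 correct=6

`(lane % 4) + 8*(i / 2)`[27,0]⇒3
lane 27: gr=6 (27/4), th=3 (27%4)
i=0: r=6+0=6, c=3*2+0=6
row: 3 vs 6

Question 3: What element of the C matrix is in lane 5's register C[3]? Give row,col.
9,3

lane 5: G=1 (5/4), T=1 (5%4)
i=3: r=1+8=9, c=1*2+1=3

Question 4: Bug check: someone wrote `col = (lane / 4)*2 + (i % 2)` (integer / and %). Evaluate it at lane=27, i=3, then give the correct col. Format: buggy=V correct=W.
buggy=13 correct=7

`(lane / 4)*2 + (i % 2)`[27,3]⇒13
lane 27⇒27/4=6, 27 mod 4=3
i=3  r:6+8⇒14  c:2·3+1⇒7
col: 13 vs 7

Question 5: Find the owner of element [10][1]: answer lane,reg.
r=10→G=2,rhi=1  c=1→T=0,p=1
L=2*4+0=8  i=1*2+1=3

8,3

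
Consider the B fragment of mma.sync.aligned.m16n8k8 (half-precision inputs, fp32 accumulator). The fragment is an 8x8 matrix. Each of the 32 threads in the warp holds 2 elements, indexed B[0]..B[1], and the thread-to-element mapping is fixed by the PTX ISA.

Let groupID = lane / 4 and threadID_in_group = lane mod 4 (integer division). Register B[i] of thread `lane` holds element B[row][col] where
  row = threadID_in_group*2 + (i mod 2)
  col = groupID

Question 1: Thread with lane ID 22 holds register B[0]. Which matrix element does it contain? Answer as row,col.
lane 22⇒22/4=5, 22 mod 4=2
i=0  r:2·2+0⇒4  c:5

4,5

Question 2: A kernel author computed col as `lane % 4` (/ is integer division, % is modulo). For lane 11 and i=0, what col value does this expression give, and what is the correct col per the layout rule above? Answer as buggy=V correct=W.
buggy=3 correct=2

`lane % 4`[11,0]⇒3
L=11⇒gr=11>>2=2, th=11&3=3
[0]⇒row 3·2+0=6  col gr=2
col: 3 vs 2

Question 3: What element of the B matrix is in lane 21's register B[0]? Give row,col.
2,5

lane 21: gid=5 (21/4), tid=1 (21%4)
i=0: r=1*2+0=2, c=gid=5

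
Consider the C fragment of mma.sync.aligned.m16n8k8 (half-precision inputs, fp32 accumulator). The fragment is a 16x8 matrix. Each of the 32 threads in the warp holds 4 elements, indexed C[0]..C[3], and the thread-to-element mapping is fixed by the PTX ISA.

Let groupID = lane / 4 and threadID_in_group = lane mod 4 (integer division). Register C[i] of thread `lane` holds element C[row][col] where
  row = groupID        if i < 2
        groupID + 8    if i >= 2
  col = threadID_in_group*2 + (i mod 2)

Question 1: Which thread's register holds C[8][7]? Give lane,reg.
r=8→G=0,rhi=1  c=7→T=3,p=1
L=0*4+3=3  i=1*2+1=3

3,3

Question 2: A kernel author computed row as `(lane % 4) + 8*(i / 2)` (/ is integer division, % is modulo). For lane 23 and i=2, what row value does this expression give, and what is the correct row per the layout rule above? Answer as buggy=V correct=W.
`(lane % 4) + 8*(i / 2)`[23,2]⇒11
lane 23: gr=5 (23/4), th=3 (23%4)
i=2: r=5+8=13, c=3*2+0=6
row: 11 vs 13

buggy=11 correct=13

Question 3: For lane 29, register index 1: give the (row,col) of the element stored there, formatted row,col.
7,3

29: grp=7,tig=1
[1] (7+0,1*2+1) = (7,3)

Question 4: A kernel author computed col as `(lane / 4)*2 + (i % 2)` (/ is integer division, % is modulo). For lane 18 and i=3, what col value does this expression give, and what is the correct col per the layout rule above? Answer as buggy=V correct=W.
`(lane / 4)*2 + (i % 2)`[18,3]⇒9
L=18⇒gr=18>>2=4, th=18&3=2
[3]⇒row 4+8=12  col 2·2+1=5
col: 9 vs 5

buggy=9 correct=5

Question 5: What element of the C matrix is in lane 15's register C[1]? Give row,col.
3,7

L=15⇒gr=15>>2=3, th=15&3=3
[1]⇒row 3+0=3  col 3·2+1=7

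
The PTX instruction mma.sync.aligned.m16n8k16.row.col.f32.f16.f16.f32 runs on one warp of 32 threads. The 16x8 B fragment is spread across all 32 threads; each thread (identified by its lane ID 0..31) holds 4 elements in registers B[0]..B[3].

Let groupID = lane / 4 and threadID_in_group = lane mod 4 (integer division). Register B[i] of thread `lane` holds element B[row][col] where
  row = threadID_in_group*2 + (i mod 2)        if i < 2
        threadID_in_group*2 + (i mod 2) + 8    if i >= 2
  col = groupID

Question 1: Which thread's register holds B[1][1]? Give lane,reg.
c=1→G=1  r=1→rhi=0,T=0,p=1
L=1*4+0=4  i=0*2+1=1

4,1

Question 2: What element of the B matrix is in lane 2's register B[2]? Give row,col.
12,0

lane 2: G=0 (2/4), T=2 (2%4)
i=2: r=2*2+0+8=12, c=G=0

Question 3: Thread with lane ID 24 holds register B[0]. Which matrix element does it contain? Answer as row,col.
lane 24=>24/4=6, 24 mod 4=0
i=0  r:2·0+0+0=>0  c:6

0,6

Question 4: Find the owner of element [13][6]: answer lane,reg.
c=6→G=6  r=13→rhi=1,T=2,p=1
L=6*4+2=26  i=1*2+1=3

26,3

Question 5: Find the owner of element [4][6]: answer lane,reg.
c=6→G=6  r=4→rhi=0,T=2,p=0
L=6*4+2=26  i=0*2+0=0

26,0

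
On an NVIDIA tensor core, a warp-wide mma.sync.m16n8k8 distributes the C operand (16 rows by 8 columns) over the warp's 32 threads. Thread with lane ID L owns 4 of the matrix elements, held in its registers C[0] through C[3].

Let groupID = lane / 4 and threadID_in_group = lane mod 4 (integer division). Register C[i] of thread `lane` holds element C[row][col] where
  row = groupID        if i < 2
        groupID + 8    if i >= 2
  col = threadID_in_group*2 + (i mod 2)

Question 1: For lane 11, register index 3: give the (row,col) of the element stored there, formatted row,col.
lane 11⇒11/4=2, 11 mod 4=3
i=3  r:2+8⇒10  c:2·3+1⇒7

10,7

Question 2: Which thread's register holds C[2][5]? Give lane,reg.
r=2⇒gr=2,Rb=0  c=5⇒th=2,odd=1
L=2*4+2=10  i=0*2+1=1

10,1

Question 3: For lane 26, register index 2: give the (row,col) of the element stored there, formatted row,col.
14,4

L=26→G=26>>2=6, T=26&3=2
[2]→row 6+8=14  col 2·2+0=4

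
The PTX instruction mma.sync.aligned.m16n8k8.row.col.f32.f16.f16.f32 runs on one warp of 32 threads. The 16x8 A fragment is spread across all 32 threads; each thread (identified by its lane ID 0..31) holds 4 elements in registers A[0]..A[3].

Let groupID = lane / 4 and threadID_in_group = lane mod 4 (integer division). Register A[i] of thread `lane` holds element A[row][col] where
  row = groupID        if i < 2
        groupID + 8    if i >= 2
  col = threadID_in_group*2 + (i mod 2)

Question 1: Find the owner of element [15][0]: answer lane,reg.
r:15=>grp=7,rB=1  c:0=>tig=0,lo=0
L=7*4+0=28  i=1*2+0=2

28,2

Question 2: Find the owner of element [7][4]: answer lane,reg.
r=7⇒gr=7,Rb=0  c=4⇒th=2,odd=0
L=7*4+2=30  i=0*2+0=0

30,0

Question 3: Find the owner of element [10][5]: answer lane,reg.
r: 10->gid=2,r8=1  c: 5->tid=2,i&1=1
L=2*4+2=10  i=1*2+1=3

10,3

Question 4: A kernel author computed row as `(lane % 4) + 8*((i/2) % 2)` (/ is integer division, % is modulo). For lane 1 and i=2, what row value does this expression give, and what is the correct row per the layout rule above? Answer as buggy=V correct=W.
`(lane % 4) + 8*((i/2) % 2)`[1,2]=>9
lane 1: grp=0 (1/4), tig=1 (1%4)
i=2: r=0+8=8, c=1*2+0=2
row: 9 vs 8

buggy=9 correct=8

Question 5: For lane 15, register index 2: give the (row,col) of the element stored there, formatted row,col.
11,6

lane 15: gr=3 (15/4), th=3 (15%4)
i=2: r=3+8=11, c=3*2+0=6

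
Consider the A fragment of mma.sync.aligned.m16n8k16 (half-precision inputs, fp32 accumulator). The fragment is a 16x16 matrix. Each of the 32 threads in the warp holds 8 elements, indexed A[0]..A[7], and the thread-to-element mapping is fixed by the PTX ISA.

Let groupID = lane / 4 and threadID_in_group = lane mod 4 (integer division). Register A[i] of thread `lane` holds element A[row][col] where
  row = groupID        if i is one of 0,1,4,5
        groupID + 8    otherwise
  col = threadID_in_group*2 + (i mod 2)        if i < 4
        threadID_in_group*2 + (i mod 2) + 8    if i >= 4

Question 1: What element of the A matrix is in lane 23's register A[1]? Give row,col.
L=23→G=23>>2=5, T=23&3=3
[1]→row 5+0=5  col 3·2+1+0=7

5,7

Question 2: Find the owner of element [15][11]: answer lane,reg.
29,7

r: 15->gid=7,r8=1  c: 11->c8=1,tid=1,i&1=1
L=7*4+1=29  i=1*4+1*2+1=7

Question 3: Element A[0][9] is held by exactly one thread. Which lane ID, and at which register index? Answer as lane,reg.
0,5

r=0->g=0,rb=0  c=9->cb=1,t=0,b0=1
L=0*4+0=0  i=1*4+0*2+1=5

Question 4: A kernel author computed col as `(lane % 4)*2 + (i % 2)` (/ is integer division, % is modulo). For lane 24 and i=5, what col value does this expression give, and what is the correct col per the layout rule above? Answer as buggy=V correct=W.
`(lane % 4)*2 + (i % 2)`[24,5]⇒1
24: gr=6,th=0
[5] (6+0,0*2+1+8) = (6,9)
col: 1 vs 9

buggy=1 correct=9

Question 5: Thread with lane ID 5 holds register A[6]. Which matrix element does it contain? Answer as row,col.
9,10

5: g=1,t=1
[6] (1+8,1*2+0+8) = (9,10)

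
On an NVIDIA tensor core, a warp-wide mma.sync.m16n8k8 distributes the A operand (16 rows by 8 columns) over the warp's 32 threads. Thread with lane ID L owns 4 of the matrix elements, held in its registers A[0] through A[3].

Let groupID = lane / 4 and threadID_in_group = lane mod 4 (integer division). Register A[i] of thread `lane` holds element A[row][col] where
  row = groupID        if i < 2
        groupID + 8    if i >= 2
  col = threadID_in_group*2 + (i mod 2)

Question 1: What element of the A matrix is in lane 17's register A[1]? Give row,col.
lane 17->17/4=4, 17 mod 4=1
i=1  r:4+0->4  c:2·1+1->3

4,3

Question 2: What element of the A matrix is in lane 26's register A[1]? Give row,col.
6,5

lane 26->26/4=6, 26 mod 4=2
i=1  r:6+0->6  c:2·2+1->5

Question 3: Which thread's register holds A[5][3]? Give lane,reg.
21,1

r: 5->gid=5,r8=0  c: 3->tid=1,i&1=1
L=5*4+1=21  i=0*2+1=1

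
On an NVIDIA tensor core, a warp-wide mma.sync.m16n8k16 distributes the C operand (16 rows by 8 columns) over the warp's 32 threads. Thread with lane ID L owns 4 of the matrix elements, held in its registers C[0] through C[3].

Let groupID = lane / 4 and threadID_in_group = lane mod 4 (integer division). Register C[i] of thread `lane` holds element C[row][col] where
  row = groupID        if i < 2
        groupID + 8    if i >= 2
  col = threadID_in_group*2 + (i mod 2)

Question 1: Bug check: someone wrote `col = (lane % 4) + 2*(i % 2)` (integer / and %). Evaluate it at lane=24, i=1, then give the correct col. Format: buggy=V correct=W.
buggy=2 correct=1

`(lane % 4) + 2*(i % 2)`[24,1]⇒2
24: gr=6,th=0
[1] (6+0,0*2+1) = (6,1)
col: 2 vs 1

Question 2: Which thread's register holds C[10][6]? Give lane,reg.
r: 10->gid=2,r8=1  c: 6->tid=3,i&1=0
L=2*4+3=11  i=1*2+0=2

11,2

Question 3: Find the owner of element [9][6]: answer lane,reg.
7,2

r: 9->gid=1,r8=1  c: 6->tid=3,i&1=0
L=1*4+3=7  i=1*2+0=2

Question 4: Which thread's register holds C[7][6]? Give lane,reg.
31,0

r=7→G=7,rhi=0  c=6→T=3,p=0
L=7*4+3=31  i=0*2+0=0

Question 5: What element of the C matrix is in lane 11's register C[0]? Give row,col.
2,6

lane 11->11/4=2, 11 mod 4=3
i=0  r:2+0->2  c:2·3+0->6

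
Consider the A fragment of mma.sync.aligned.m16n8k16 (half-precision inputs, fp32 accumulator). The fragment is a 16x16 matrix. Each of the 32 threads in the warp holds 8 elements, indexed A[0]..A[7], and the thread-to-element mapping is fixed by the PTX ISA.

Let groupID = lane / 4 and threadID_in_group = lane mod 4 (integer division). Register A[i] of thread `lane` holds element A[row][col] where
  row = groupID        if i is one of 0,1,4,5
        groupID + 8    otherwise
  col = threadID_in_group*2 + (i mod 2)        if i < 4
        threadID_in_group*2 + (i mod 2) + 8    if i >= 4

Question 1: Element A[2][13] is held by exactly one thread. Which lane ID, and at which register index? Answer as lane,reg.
r=2⇒gr=2,Rb=0  c=13⇒Cb=1,th=2,odd=1
L=2*4+2=10  i=1*4+0*2+1=5

10,5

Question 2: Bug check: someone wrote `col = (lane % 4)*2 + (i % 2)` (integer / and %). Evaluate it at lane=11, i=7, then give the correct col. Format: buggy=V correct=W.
buggy=7 correct=15

`(lane % 4)*2 + (i % 2)`[11,7]->7
L=11->g=11>>2=2, t=11&3=3
[7]->row 2+8=10  col 3·2+1+8=15
col: 7 vs 15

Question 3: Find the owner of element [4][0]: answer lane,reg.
16,0

r: 4->gid=4,r8=0  c: 0->c8=0,tid=0,i&1=0
L=4*4+0=16  i=0*4+0*2+0=0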